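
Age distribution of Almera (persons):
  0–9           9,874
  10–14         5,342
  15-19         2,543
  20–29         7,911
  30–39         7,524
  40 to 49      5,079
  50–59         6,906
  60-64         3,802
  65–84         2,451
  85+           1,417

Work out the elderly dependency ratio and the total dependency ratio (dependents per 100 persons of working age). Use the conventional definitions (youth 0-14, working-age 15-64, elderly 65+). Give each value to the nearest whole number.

Old-age dependency ratio: 11
Total dependency ratio: 57

0–14: 9,874 + 5,342 = 15,216
15–64: 2,543 + 7,911 + 7,524 + 5,079 + 6,906 + 3,802 = 33,765
65+: 2,451 + 1,417 = 3,868
Old-age dependency ratio = 3,868 / 33,765 × 100 = 11
Total dependency ratio = (15,216 + 3,868) / 33,765 × 100 = 19,084 / 33,765 × 100 = 57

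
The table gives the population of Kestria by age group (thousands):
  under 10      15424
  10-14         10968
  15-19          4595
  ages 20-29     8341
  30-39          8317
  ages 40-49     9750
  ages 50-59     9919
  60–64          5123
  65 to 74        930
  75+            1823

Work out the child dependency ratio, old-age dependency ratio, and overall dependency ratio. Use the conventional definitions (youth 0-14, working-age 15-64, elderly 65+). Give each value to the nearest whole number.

Youth dependency ratio: 57
Old-age dependency ratio: 6
Total dependency ratio: 63

0–14: 15424 + 10968 = 26392
15–64: 4595 + 8341 + 8317 + 9750 + 9919 + 5123 = 46045
65+: 930 + 1823 = 2753
Youth dependency ratio = 26392 / 46045 × 100 = 57
Old-age dependency ratio = 2753 / 46045 × 100 = 6
Total dependency ratio = (26392 + 2753) / 46045 × 100 = 29145 / 46045 × 100 = 63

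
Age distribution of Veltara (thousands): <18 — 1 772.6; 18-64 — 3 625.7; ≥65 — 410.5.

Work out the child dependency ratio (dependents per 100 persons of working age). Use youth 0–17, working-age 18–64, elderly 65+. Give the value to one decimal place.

Youth dependency ratio: 48.9

Youth dependency ratio = 1 772.6 / 3 625.7 × 100 = 48.9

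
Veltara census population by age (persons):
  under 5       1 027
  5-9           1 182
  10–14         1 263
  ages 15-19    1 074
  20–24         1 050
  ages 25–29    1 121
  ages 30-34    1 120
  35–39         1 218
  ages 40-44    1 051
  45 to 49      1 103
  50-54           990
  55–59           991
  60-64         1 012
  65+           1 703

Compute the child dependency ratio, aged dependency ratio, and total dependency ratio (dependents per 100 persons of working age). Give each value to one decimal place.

0–14: 1 027 + 1 182 + 1 263 = 3 472
15–64: 1 074 + 1 050 + 1 121 + 1 120 + 1 218 + 1 051 + 1 103 + 990 + 991 + 1 012 = 10 730
65+: 1 703
Youth dependency ratio = 3 472 / 10 730 × 100 = 32.4
Old-age dependency ratio = 1 703 / 10 730 × 100 = 15.9
Total dependency ratio = (3 472 + 1 703) / 10 730 × 100 = 5 175 / 10 730 × 100 = 48.2

Youth dependency ratio: 32.4
Old-age dependency ratio: 15.9
Total dependency ratio: 48.2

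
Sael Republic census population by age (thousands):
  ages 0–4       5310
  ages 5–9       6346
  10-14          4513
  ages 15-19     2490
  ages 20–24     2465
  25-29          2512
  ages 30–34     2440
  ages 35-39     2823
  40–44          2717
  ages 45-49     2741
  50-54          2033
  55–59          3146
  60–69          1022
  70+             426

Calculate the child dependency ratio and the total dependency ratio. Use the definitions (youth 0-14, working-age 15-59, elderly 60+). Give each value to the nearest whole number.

Youth dependency ratio: 69
Total dependency ratio: 75

0–14: 5310 + 6346 + 4513 = 16169
15–59: 2490 + 2465 + 2512 + 2440 + 2823 + 2717 + 2741 + 2033 + 3146 = 23367
60+: 1022 + 426 = 1448
Youth dependency ratio = 16169 / 23367 × 100 = 69
Total dependency ratio = (16169 + 1448) / 23367 × 100 = 17617 / 23367 × 100 = 75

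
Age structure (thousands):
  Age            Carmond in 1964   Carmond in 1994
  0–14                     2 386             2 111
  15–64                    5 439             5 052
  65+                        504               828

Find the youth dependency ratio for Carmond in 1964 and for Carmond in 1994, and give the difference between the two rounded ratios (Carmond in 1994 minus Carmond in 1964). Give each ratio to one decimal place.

Carmond in 1964: 43.9
Carmond in 1994: 41.8
Difference: -2.1

Carmond in 1964: 2 386 / 5 439 × 100 = 43.9
Carmond in 1994: 2 111 / 5 052 × 100 = 41.8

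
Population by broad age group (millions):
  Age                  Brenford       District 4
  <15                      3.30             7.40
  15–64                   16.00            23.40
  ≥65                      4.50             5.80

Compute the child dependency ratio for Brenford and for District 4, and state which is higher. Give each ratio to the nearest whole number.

Brenford: 3.30 / 16.00 × 100 = 21
District 4: 7.40 / 23.40 × 100 = 32

Brenford: 21
District 4: 32
Higher: District 4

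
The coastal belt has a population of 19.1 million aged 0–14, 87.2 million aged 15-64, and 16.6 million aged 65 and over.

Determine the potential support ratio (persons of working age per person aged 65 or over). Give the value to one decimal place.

Potential support ratio = 87.2 / 16.6 = 5.3

Potential support ratio: 5.3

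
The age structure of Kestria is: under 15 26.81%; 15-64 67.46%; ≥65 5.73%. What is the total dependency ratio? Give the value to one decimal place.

Total dependency ratio = (26.81 + 5.73) / 67.46 × 100 = 32.54 / 67.46 × 100 = 48.2

Total dependency ratio: 48.2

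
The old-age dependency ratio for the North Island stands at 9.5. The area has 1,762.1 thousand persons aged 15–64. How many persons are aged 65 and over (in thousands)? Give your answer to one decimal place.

Aged 65 and over: 167.4

Old-age dependency ratio = elderly / working-age × 100
9.5 = E / 1,762.1 × 100
⇒ 167.4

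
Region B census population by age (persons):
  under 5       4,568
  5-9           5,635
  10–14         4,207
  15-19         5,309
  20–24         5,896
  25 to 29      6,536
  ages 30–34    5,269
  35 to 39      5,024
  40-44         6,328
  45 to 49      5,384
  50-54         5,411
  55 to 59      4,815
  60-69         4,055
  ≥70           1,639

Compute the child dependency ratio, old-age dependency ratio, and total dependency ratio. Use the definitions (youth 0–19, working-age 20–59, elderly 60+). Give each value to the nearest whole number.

Youth dependency ratio: 44
Old-age dependency ratio: 13
Total dependency ratio: 57

0–19: 4,568 + 5,635 + 4,207 + 5,309 = 19,719
20–59: 5,896 + 6,536 + 5,269 + 5,024 + 6,328 + 5,384 + 5,411 + 4,815 = 44,663
60+: 4,055 + 1,639 = 5,694
Youth dependency ratio = 19,719 / 44,663 × 100 = 44
Old-age dependency ratio = 5,694 / 44,663 × 100 = 13
Total dependency ratio = (19,719 + 5,694) / 44,663 × 100 = 25,413 / 44,663 × 100 = 57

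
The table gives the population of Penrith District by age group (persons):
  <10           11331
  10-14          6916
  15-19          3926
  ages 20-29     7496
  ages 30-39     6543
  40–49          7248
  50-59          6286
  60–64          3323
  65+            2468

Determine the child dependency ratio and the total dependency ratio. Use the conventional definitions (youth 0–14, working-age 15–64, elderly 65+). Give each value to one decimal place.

Youth dependency ratio: 52.4
Total dependency ratio: 59.5

0–14: 11331 + 6916 = 18247
15–64: 3926 + 7496 + 6543 + 7248 + 6286 + 3323 = 34822
65+: 2468
Youth dependency ratio = 18247 / 34822 × 100 = 52.4
Total dependency ratio = (18247 + 2468) / 34822 × 100 = 20715 / 34822 × 100 = 59.5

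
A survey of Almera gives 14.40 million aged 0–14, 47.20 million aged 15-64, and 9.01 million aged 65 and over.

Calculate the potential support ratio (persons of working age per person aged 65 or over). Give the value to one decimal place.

Potential support ratio = 47.20 / 9.01 = 5.2

Potential support ratio: 5.2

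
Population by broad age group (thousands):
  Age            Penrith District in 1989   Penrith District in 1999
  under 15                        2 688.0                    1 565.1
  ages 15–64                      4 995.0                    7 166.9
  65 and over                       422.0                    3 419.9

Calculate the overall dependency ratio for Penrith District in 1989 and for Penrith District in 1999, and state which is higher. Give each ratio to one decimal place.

Penrith District in 1989: 62.3
Penrith District in 1999: 69.6
Higher: Penrith District in 1999

Penrith District in 1989: (2 688.0 + 422.0) / 4 995.0 × 100 = 3 110.0 / 4 995.0 × 100 = 62.3
Penrith District in 1999: (1 565.1 + 3 419.9) / 7 166.9 × 100 = 4 985.0 / 7 166.9 × 100 = 69.6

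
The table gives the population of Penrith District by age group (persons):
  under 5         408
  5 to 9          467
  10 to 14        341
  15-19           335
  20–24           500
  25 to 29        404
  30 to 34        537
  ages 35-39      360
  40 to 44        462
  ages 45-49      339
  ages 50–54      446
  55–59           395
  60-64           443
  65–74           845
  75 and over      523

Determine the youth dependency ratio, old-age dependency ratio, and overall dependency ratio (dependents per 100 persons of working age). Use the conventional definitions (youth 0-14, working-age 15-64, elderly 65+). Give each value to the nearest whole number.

0–14: 408 + 467 + 341 = 1216
15–64: 335 + 500 + 404 + 537 + 360 + 462 + 339 + 446 + 395 + 443 = 4221
65+: 845 + 523 = 1368
Youth dependency ratio = 1216 / 4221 × 100 = 29
Old-age dependency ratio = 1368 / 4221 × 100 = 32
Total dependency ratio = (1216 + 1368) / 4221 × 100 = 2584 / 4221 × 100 = 61

Youth dependency ratio: 29
Old-age dependency ratio: 32
Total dependency ratio: 61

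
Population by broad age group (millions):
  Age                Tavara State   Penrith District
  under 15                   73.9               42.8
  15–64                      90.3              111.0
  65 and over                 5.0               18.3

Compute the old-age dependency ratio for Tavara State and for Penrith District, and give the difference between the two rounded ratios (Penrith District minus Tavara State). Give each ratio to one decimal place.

Tavara State: 5.0 / 90.3 × 100 = 5.5
Penrith District: 18.3 / 111.0 × 100 = 16.5

Tavara State: 5.5
Penrith District: 16.5
Difference: +11.0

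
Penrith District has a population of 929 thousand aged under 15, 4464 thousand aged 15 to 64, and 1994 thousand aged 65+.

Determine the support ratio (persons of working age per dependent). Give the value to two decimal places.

Support ratio = 4464 / (929 + 1994) = 4464 / 2923 = 1.53

Support ratio: 1.53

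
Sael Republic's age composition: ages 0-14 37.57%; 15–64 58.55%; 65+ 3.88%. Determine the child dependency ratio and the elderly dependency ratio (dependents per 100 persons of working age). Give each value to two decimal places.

Youth dependency ratio = 37.57 / 58.55 × 100 = 64.17
Old-age dependency ratio = 3.88 / 58.55 × 100 = 6.63

Youth dependency ratio: 64.17
Old-age dependency ratio: 6.63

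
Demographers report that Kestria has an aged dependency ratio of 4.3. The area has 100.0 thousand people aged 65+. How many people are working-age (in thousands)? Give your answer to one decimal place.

Working-age: 2,325.6

Old-age dependency ratio = elderly / working-age × 100
4.3 = 100.0 / W × 100
⇒ 2,325.6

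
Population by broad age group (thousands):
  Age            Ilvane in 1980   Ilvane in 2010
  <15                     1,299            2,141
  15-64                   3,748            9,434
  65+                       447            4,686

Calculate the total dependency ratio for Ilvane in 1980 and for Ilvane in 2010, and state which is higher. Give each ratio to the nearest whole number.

Ilvane in 1980: (1,299 + 447) / 3,748 × 100 = 1,746 / 3,748 × 100 = 47
Ilvane in 2010: (2,141 + 4,686) / 9,434 × 100 = 6,827 / 9,434 × 100 = 72

Ilvane in 1980: 47
Ilvane in 2010: 72
Higher: Ilvane in 2010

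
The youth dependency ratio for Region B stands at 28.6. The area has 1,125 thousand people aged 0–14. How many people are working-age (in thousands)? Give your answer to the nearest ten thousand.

Youth dependency ratio = youth / working-age × 100
28.6 = 1,125 / W × 100
⇒ 3,930

Working-age: 3,930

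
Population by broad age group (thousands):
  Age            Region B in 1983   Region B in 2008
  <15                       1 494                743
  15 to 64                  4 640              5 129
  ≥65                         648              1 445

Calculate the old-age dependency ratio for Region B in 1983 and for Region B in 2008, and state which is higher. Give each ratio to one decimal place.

Region B in 1983: 648 / 4 640 × 100 = 14.0
Region B in 2008: 1 445 / 5 129 × 100 = 28.2

Region B in 1983: 14.0
Region B in 2008: 28.2
Higher: Region B in 2008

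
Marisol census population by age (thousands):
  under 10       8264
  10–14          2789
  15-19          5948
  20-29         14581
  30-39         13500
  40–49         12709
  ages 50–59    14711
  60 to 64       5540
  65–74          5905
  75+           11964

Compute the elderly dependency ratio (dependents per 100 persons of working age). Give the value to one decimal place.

Old-age dependency ratio: 26.7

0–14: 8264 + 2789 = 11053
15–64: 5948 + 14581 + 13500 + 12709 + 14711 + 5540 = 66989
65+: 5905 + 11964 = 17869
Old-age dependency ratio = 17869 / 66989 × 100 = 26.7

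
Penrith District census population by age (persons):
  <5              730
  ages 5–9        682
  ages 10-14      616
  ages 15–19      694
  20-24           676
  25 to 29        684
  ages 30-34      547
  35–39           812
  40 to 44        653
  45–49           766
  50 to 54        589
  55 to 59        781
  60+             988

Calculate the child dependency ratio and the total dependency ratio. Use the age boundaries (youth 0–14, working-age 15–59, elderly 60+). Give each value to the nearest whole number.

Youth dependency ratio: 33
Total dependency ratio: 49

0–14: 730 + 682 + 616 = 2,028
15–59: 694 + 676 + 684 + 547 + 812 + 653 + 766 + 589 + 781 = 6,202
60+: 988
Youth dependency ratio = 2,028 / 6,202 × 100 = 33
Total dependency ratio = (2,028 + 988) / 6,202 × 100 = 3,016 / 6,202 × 100 = 49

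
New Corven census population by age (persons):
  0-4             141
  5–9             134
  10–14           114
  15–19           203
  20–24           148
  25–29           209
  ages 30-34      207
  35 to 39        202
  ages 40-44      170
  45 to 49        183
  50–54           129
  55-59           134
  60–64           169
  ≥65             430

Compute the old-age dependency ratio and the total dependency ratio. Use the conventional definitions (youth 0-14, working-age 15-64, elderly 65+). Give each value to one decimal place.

Old-age dependency ratio: 24.5
Total dependency ratio: 46.7

0–14: 141 + 134 + 114 = 389
15–64: 203 + 148 + 209 + 207 + 202 + 170 + 183 + 129 + 134 + 169 = 1 754
65+: 430
Old-age dependency ratio = 430 / 1 754 × 100 = 24.5
Total dependency ratio = (389 + 430) / 1 754 × 100 = 819 / 1 754 × 100 = 46.7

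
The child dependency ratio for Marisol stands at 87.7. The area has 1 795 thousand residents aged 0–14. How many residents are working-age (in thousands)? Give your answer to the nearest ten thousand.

Youth dependency ratio = youth / working-age × 100
87.7 = 1 795 / W × 100
⇒ 2 050

Working-age: 2 050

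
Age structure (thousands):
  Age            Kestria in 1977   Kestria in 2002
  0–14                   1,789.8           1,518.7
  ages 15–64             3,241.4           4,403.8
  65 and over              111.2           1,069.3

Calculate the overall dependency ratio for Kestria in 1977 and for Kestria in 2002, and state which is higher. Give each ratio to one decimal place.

Kestria in 1977: 58.6
Kestria in 2002: 58.8
Higher: Kestria in 2002

Kestria in 1977: (1,789.8 + 111.2) / 3,241.4 × 100 = 1,901.0 / 3,241.4 × 100 = 58.6
Kestria in 2002: (1,518.7 + 1,069.3) / 4,403.8 × 100 = 2,588.0 / 4,403.8 × 100 = 58.8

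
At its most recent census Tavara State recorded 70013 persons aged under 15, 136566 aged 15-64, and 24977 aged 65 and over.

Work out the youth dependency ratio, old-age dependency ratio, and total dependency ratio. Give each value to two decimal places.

Youth dependency ratio: 51.27
Old-age dependency ratio: 18.29
Total dependency ratio: 69.56

Youth dependency ratio = 70013 / 136566 × 100 = 51.27
Old-age dependency ratio = 24977 / 136566 × 100 = 18.29
Total dependency ratio = (70013 + 24977) / 136566 × 100 = 94990 / 136566 × 100 = 69.56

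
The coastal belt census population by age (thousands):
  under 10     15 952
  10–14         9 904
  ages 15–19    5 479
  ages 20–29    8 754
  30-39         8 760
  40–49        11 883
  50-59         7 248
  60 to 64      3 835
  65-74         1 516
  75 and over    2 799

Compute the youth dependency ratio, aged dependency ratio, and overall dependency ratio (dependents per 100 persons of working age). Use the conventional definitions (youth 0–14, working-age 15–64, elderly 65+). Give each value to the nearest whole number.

Youth dependency ratio: 56
Old-age dependency ratio: 9
Total dependency ratio: 66

0–14: 15 952 + 9 904 = 25 856
15–64: 5 479 + 8 754 + 8 760 + 11 883 + 7 248 + 3 835 = 45 959
65+: 1 516 + 2 799 = 4 315
Youth dependency ratio = 25 856 / 45 959 × 100 = 56
Old-age dependency ratio = 4 315 / 45 959 × 100 = 9
Total dependency ratio = (25 856 + 4 315) / 45 959 × 100 = 30 171 / 45 959 × 100 = 66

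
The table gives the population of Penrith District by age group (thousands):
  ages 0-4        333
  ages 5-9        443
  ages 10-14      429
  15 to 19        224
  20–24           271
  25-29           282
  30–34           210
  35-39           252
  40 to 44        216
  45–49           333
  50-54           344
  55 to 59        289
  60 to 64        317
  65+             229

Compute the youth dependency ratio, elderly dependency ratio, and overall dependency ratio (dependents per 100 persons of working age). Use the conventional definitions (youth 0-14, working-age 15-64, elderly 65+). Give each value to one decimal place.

Youth dependency ratio: 44.0
Old-age dependency ratio: 8.4
Total dependency ratio: 52.4

0–14: 333 + 443 + 429 = 1,205
15–64: 224 + 271 + 282 + 210 + 252 + 216 + 333 + 344 + 289 + 317 = 2,738
65+: 229
Youth dependency ratio = 1,205 / 2,738 × 100 = 44.0
Old-age dependency ratio = 229 / 2,738 × 100 = 8.4
Total dependency ratio = (1,205 + 229) / 2,738 × 100 = 1,434 / 2,738 × 100 = 52.4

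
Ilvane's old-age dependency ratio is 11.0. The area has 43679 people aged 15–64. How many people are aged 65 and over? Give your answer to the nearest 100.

Old-age dependency ratio = elderly / working-age × 100
11.0 = E / 43679 × 100
⇒ 4800

Aged 65 and over: 4800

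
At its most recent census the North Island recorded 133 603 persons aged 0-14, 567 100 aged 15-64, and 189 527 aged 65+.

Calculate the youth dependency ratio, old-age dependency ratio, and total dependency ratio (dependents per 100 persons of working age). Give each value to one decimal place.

Youth dependency ratio = 133 603 / 567 100 × 100 = 23.6
Old-age dependency ratio = 189 527 / 567 100 × 100 = 33.4
Total dependency ratio = (133 603 + 189 527) / 567 100 × 100 = 323 130 / 567 100 × 100 = 57.0

Youth dependency ratio: 23.6
Old-age dependency ratio: 33.4
Total dependency ratio: 57.0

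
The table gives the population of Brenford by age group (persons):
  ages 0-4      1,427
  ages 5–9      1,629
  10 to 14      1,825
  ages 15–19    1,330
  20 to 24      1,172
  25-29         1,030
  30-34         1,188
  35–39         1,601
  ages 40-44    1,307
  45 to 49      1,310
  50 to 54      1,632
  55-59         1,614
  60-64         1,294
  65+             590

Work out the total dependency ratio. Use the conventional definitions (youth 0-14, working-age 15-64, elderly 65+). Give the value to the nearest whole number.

0–14: 1,427 + 1,629 + 1,825 = 4,881
15–64: 1,330 + 1,172 + 1,030 + 1,188 + 1,601 + 1,307 + 1,310 + 1,632 + 1,614 + 1,294 = 13,478
65+: 590
Total dependency ratio = (4,881 + 590) / 13,478 × 100 = 5,471 / 13,478 × 100 = 41

Total dependency ratio: 41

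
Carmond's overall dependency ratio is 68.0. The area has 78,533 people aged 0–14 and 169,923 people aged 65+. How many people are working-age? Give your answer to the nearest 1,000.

Total dependency ratio = (youth + elderly) / working-age × 100
68.0 = (78,533 + 169,923) / W × 100
⇒ 365,000

Working-age: 365,000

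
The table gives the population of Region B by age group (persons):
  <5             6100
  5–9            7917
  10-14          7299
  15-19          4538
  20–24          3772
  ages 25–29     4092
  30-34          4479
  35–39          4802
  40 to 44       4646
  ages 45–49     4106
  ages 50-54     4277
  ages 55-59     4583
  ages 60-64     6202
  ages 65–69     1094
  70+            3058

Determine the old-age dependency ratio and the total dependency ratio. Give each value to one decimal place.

0–14: 6100 + 7917 + 7299 = 21316
15–64: 4538 + 3772 + 4092 + 4479 + 4802 + 4646 + 4106 + 4277 + 4583 + 6202 = 45497
65+: 1094 + 3058 = 4152
Old-age dependency ratio = 4152 / 45497 × 100 = 9.1
Total dependency ratio = (21316 + 4152) / 45497 × 100 = 25468 / 45497 × 100 = 56.0

Old-age dependency ratio: 9.1
Total dependency ratio: 56.0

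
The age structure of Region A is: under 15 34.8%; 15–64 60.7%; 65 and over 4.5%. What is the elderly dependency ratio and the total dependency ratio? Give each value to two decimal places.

Old-age dependency ratio = 4.5 / 60.7 × 100 = 7.41
Total dependency ratio = (34.8 + 4.5) / 60.7 × 100 = 39.3 / 60.7 × 100 = 64.74

Old-age dependency ratio: 7.41
Total dependency ratio: 64.74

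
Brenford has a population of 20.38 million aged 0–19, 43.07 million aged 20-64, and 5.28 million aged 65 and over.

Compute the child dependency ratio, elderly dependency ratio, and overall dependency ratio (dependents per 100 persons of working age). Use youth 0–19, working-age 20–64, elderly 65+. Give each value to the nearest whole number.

Youth dependency ratio = 20.38 / 43.07 × 100 = 47
Old-age dependency ratio = 5.28 / 43.07 × 100 = 12
Total dependency ratio = (20.38 + 5.28) / 43.07 × 100 = 25.66 / 43.07 × 100 = 60

Youth dependency ratio: 47
Old-age dependency ratio: 12
Total dependency ratio: 60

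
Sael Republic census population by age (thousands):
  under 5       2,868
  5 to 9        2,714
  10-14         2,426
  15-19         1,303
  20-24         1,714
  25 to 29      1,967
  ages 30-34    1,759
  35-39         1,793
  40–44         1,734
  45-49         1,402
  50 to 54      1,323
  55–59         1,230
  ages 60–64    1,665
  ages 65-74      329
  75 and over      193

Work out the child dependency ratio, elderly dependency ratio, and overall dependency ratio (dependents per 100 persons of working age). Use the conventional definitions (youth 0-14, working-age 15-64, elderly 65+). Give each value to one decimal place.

Youth dependency ratio: 50.4
Old-age dependency ratio: 3.3
Total dependency ratio: 53.7

0–14: 2,868 + 2,714 + 2,426 = 8,008
15–64: 1,303 + 1,714 + 1,967 + 1,759 + 1,793 + 1,734 + 1,402 + 1,323 + 1,230 + 1,665 = 15,890
65+: 329 + 193 = 522
Youth dependency ratio = 8,008 / 15,890 × 100 = 50.4
Old-age dependency ratio = 522 / 15,890 × 100 = 3.3
Total dependency ratio = (8,008 + 522) / 15,890 × 100 = 8,530 / 15,890 × 100 = 53.7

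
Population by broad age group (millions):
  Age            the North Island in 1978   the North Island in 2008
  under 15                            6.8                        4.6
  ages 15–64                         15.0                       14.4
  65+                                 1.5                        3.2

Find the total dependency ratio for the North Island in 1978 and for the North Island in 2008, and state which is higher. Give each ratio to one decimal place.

the North Island in 1978: 55.3
the North Island in 2008: 54.2
Higher: the North Island in 1978

the North Island in 1978: (6.8 + 1.5) / 15.0 × 100 = 8.3 / 15.0 × 100 = 55.3
the North Island in 2008: (4.6 + 3.2) / 14.4 × 100 = 7.8 / 14.4 × 100 = 54.2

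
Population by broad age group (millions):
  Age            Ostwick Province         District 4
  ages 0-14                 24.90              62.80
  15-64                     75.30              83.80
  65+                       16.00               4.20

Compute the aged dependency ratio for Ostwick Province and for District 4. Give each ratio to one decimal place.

Ostwick Province: 16.00 / 75.30 × 100 = 21.2
District 4: 4.20 / 83.80 × 100 = 5.0

Ostwick Province: 21.2
District 4: 5.0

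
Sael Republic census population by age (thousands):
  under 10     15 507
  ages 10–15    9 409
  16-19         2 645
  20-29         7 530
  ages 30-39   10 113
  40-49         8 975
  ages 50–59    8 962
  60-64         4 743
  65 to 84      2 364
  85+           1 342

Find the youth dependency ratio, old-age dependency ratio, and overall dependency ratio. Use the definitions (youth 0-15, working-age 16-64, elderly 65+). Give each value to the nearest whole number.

Youth dependency ratio: 58
Old-age dependency ratio: 9
Total dependency ratio: 67

0–15: 15 507 + 9 409 = 24 916
16–64: 2 645 + 7 530 + 10 113 + 8 975 + 8 962 + 4 743 = 42 968
65+: 2 364 + 1 342 = 3 706
Youth dependency ratio = 24 916 / 42 968 × 100 = 58
Old-age dependency ratio = 3 706 / 42 968 × 100 = 9
Total dependency ratio = (24 916 + 3 706) / 42 968 × 100 = 28 622 / 42 968 × 100 = 67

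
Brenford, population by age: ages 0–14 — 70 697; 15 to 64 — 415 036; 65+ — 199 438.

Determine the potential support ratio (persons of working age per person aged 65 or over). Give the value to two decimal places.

Potential support ratio = 415 036 / 199 438 = 2.08

Potential support ratio: 2.08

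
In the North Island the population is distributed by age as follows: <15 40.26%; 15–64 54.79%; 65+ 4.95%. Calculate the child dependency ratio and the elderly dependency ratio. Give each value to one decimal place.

Youth dependency ratio: 73.5
Old-age dependency ratio: 9.0

Youth dependency ratio = 40.26 / 54.79 × 100 = 73.5
Old-age dependency ratio = 4.95 / 54.79 × 100 = 9.0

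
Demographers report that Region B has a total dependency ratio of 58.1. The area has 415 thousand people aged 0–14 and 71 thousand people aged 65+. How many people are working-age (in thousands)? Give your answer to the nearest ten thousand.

Working-age: 840

Total dependency ratio = (youth + elderly) / working-age × 100
58.1 = (415 + 71) / W × 100
⇒ 840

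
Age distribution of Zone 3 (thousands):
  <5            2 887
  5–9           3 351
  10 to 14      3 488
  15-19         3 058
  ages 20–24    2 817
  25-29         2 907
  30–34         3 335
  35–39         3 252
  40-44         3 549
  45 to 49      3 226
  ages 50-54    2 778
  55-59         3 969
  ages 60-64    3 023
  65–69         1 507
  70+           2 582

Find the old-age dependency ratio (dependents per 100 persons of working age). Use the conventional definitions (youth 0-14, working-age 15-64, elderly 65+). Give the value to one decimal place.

0–14: 2 887 + 3 351 + 3 488 = 9 726
15–64: 3 058 + 2 817 + 2 907 + 3 335 + 3 252 + 3 549 + 3 226 + 2 778 + 3 969 + 3 023 = 31 914
65+: 1 507 + 2 582 = 4 089
Old-age dependency ratio = 4 089 / 31 914 × 100 = 12.8

Old-age dependency ratio: 12.8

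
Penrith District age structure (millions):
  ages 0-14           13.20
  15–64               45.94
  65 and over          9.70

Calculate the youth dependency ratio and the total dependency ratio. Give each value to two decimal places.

Youth dependency ratio: 28.73
Total dependency ratio: 49.85

Youth dependency ratio = 13.20 / 45.94 × 100 = 28.73
Total dependency ratio = (13.20 + 9.70) / 45.94 × 100 = 22.90 / 45.94 × 100 = 49.85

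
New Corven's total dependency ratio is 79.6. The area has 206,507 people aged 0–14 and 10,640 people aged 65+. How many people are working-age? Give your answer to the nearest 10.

Working-age: 272,800

Total dependency ratio = (youth + elderly) / working-age × 100
79.6 = (206,507 + 10,640) / W × 100
⇒ 272,800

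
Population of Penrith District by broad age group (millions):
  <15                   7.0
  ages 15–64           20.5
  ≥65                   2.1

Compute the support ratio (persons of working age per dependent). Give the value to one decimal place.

Support ratio = 20.5 / (7.0 + 2.1) = 20.5 / 9.1 = 2.3

Support ratio: 2.3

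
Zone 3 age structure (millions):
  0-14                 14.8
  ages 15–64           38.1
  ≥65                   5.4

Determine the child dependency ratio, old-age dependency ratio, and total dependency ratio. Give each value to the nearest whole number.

Youth dependency ratio = 14.8 / 38.1 × 100 = 39
Old-age dependency ratio = 5.4 / 38.1 × 100 = 14
Total dependency ratio = (14.8 + 5.4) / 38.1 × 100 = 20.2 / 38.1 × 100 = 53

Youth dependency ratio: 39
Old-age dependency ratio: 14
Total dependency ratio: 53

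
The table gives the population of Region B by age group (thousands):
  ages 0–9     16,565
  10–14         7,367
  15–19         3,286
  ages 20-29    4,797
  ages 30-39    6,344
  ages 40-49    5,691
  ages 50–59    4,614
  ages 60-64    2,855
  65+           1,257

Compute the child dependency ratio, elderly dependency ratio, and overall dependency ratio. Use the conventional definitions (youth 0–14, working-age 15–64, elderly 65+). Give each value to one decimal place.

0–14: 16,565 + 7,367 = 23,932
15–64: 3,286 + 4,797 + 6,344 + 5,691 + 4,614 + 2,855 = 27,587
65+: 1,257
Youth dependency ratio = 23,932 / 27,587 × 100 = 86.8
Old-age dependency ratio = 1,257 / 27,587 × 100 = 4.6
Total dependency ratio = (23,932 + 1,257) / 27,587 × 100 = 25,189 / 27,587 × 100 = 91.3

Youth dependency ratio: 86.8
Old-age dependency ratio: 4.6
Total dependency ratio: 91.3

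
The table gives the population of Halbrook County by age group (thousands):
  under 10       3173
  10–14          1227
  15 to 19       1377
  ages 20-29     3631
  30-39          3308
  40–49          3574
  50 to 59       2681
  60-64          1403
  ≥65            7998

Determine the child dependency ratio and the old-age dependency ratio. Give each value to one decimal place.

0–14: 3173 + 1227 = 4400
15–64: 1377 + 3631 + 3308 + 3574 + 2681 + 1403 = 15974
65+: 7998
Youth dependency ratio = 4400 / 15974 × 100 = 27.5
Old-age dependency ratio = 7998 / 15974 × 100 = 50.1

Youth dependency ratio: 27.5
Old-age dependency ratio: 50.1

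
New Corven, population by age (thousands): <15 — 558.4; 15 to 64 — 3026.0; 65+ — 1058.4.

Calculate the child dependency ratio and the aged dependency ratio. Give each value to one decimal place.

Youth dependency ratio: 18.5
Old-age dependency ratio: 35.0

Youth dependency ratio = 558.4 / 3026.0 × 100 = 18.5
Old-age dependency ratio = 1058.4 / 3026.0 × 100 = 35.0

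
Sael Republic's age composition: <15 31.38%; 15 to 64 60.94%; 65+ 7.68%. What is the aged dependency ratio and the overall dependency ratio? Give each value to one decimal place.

Old-age dependency ratio = 7.68 / 60.94 × 100 = 12.6
Total dependency ratio = (31.38 + 7.68) / 60.94 × 100 = 39.06 / 60.94 × 100 = 64.1

Old-age dependency ratio: 12.6
Total dependency ratio: 64.1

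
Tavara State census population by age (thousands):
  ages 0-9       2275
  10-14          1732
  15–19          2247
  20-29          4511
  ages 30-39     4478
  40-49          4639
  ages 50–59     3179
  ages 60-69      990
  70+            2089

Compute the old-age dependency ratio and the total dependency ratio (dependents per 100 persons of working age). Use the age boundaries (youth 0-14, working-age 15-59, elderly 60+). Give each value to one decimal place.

Old-age dependency ratio: 16.2
Total dependency ratio: 37.2

0–14: 2275 + 1732 = 4007
15–59: 2247 + 4511 + 4478 + 4639 + 3179 = 19054
60+: 990 + 2089 = 3079
Old-age dependency ratio = 3079 / 19054 × 100 = 16.2
Total dependency ratio = (4007 + 3079) / 19054 × 100 = 7086 / 19054 × 100 = 37.2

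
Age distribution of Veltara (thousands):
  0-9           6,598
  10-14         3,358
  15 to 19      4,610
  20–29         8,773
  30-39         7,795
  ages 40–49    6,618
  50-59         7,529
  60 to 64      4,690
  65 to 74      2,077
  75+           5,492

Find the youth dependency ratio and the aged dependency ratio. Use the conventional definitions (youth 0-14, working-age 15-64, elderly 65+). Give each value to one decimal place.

Youth dependency ratio: 24.9
Old-age dependency ratio: 18.9

0–14: 6,598 + 3,358 = 9,956
15–64: 4,610 + 8,773 + 7,795 + 6,618 + 7,529 + 4,690 = 40,015
65+: 2,077 + 5,492 = 7,569
Youth dependency ratio = 9,956 / 40,015 × 100 = 24.9
Old-age dependency ratio = 7,569 / 40,015 × 100 = 18.9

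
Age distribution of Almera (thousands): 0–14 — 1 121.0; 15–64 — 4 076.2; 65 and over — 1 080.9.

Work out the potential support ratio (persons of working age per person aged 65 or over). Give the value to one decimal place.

Potential support ratio = 4 076.2 / 1 080.9 = 3.8

Potential support ratio: 3.8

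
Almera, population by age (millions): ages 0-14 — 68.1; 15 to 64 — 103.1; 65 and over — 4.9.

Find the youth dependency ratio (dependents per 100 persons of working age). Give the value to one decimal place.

Youth dependency ratio: 66.1

Youth dependency ratio = 68.1 / 103.1 × 100 = 66.1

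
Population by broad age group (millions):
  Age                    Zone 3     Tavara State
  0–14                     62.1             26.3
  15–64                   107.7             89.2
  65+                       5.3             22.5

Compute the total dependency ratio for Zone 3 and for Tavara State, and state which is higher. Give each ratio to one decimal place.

Zone 3: (62.1 + 5.3) / 107.7 × 100 = 67.4 / 107.7 × 100 = 62.6
Tavara State: (26.3 + 22.5) / 89.2 × 100 = 48.8 / 89.2 × 100 = 54.7

Zone 3: 62.6
Tavara State: 54.7
Higher: Zone 3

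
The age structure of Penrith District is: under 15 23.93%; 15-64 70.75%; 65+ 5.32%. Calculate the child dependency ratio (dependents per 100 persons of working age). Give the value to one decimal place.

Youth dependency ratio: 33.8

Youth dependency ratio = 23.93 / 70.75 × 100 = 33.8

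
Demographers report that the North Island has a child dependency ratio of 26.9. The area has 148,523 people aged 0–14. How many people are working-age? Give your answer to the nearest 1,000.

Youth dependency ratio = youth / working-age × 100
26.9 = 148,523 / W × 100
⇒ 552,000

Working-age: 552,000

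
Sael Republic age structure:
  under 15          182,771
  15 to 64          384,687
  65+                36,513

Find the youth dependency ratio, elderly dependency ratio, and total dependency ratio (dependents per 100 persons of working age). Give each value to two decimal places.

Youth dependency ratio = 182,771 / 384,687 × 100 = 47.51
Old-age dependency ratio = 36,513 / 384,687 × 100 = 9.49
Total dependency ratio = (182,771 + 36,513) / 384,687 × 100 = 219,284 / 384,687 × 100 = 57.00

Youth dependency ratio: 47.51
Old-age dependency ratio: 9.49
Total dependency ratio: 57.00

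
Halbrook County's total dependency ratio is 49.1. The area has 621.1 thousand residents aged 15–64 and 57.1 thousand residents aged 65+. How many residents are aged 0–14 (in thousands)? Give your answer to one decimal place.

Total dependency ratio = (youth + elderly) / working-age × 100
49.1 = (Y + 57.1) / 621.1 × 100
⇒ 247.9

Aged 0–14: 247.9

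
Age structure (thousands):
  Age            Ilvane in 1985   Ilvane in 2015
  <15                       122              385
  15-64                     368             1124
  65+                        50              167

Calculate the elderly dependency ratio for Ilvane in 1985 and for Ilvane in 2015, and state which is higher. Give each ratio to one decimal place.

Ilvane in 1985: 50 / 368 × 100 = 13.6
Ilvane in 2015: 167 / 1124 × 100 = 14.9

Ilvane in 1985: 13.6
Ilvane in 2015: 14.9
Higher: Ilvane in 2015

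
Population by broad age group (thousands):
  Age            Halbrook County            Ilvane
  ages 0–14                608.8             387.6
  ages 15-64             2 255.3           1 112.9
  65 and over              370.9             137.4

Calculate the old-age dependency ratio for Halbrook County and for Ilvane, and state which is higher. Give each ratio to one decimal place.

Halbrook County: 370.9 / 2 255.3 × 100 = 16.4
Ilvane: 137.4 / 1 112.9 × 100 = 12.3

Halbrook County: 16.4
Ilvane: 12.3
Higher: Halbrook County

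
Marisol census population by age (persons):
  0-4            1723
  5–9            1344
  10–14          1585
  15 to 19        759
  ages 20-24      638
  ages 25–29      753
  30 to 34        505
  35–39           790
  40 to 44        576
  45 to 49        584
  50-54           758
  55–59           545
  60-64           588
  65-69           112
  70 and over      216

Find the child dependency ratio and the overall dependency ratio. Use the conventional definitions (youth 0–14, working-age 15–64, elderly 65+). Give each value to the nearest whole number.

Youth dependency ratio: 72
Total dependency ratio: 77

0–14: 1723 + 1344 + 1585 = 4652
15–64: 759 + 638 + 753 + 505 + 790 + 576 + 584 + 758 + 545 + 588 = 6496
65+: 112 + 216 = 328
Youth dependency ratio = 4652 / 6496 × 100 = 72
Total dependency ratio = (4652 + 328) / 6496 × 100 = 4980 / 6496 × 100 = 77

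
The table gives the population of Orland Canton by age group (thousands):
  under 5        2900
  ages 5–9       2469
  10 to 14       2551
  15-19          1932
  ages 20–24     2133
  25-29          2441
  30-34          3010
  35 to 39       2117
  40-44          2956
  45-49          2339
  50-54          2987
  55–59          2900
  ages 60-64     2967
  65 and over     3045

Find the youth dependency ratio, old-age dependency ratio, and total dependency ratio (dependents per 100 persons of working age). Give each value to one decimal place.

0–14: 2900 + 2469 + 2551 = 7920
15–64: 1932 + 2133 + 2441 + 3010 + 2117 + 2956 + 2339 + 2987 + 2900 + 2967 = 25782
65+: 3045
Youth dependency ratio = 7920 / 25782 × 100 = 30.7
Old-age dependency ratio = 3045 / 25782 × 100 = 11.8
Total dependency ratio = (7920 + 3045) / 25782 × 100 = 10965 / 25782 × 100 = 42.5

Youth dependency ratio: 30.7
Old-age dependency ratio: 11.8
Total dependency ratio: 42.5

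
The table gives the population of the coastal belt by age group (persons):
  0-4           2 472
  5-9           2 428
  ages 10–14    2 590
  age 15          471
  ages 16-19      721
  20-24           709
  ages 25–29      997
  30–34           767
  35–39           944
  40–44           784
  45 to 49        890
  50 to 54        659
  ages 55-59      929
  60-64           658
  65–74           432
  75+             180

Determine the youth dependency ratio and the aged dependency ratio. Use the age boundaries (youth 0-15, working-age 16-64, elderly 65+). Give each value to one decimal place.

0–15: 2 472 + 2 428 + 2 590 + 471 = 7 961
16–64: 721 + 709 + 997 + 767 + 944 + 784 + 890 + 659 + 929 + 658 = 8 058
65+: 432 + 180 = 612
Youth dependency ratio = 7 961 / 8 058 × 100 = 98.8
Old-age dependency ratio = 612 / 8 058 × 100 = 7.6

Youth dependency ratio: 98.8
Old-age dependency ratio: 7.6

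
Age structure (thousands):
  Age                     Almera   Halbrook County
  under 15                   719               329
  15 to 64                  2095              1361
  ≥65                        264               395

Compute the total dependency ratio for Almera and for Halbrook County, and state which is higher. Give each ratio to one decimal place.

Almera: (719 + 264) / 2095 × 100 = 983 / 2095 × 100 = 46.9
Halbrook County: (329 + 395) / 1361 × 100 = 724 / 1361 × 100 = 53.2

Almera: 46.9
Halbrook County: 53.2
Higher: Halbrook County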